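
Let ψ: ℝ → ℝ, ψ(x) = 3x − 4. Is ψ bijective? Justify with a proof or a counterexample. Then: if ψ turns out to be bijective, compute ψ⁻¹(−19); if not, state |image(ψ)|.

-5

Suppose ψ(a) = ψ(b). Then 3a − 4 = 3b − 4, hence 3a = 3b, hence a = b.
For any y ∈ ℝ, x = (y + 4)/3 satisfies ψ(x) = y.
Thus ψ is bijective.
Since ψ is bijective, we compute ψ⁻¹(−19) = (−19 + 4)/3 = −5.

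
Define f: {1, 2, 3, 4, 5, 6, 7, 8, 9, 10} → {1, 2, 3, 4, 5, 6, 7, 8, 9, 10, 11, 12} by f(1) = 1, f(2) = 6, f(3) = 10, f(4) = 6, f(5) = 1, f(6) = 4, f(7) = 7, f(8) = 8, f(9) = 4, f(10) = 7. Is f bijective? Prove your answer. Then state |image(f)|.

6

f(2) = 6 = f(4) with 2 ≠ 4, so f is not injective, hence not bijective.
The image of f is {1, 4, 6, 7, 8, 10}, which has 6 elements.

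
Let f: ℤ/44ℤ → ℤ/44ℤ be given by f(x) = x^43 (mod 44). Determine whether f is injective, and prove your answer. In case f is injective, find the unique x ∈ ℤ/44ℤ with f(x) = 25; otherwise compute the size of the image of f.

33

f(0) = 0^43 = 0.
f(22): Repeated squaring mod 44: 22^1 ≡ 22, 22^2 ≡ 22² = 484 ≡ 0, 22^4 ≡ 0² = 0, 22^8 ≡ 0² = 0, 22^16 ≡ 0² = 0, 22^32 ≡ 0² = 0. Since 43 = 32 + 8 + 2 + 1, 22^43 ≡ 0·0·0·22: 0·0 = 0, then 0·0 = 0, then 0·22 = 0. So 22^43 ≡ 0 (mod 44).
So f(0) = f(22) = 0 while 0 ≠ 22, therefore f is not injective.
Since f is not injective, we determine |image(f)|. Computing x^43 mod 44 for each x (by repeated squaring, reducing mod 44 at every step), the values f(0), f(1), …, f(43) are: 0, 1, 8, 27, 20, 37, 40, 35, 28, 25, 32, 11, 12, 41, 16, 31, 4, 29, 24, 39, 36, 21, 0, 23, 8, 5, 20, 15, 40, 13, 28, 3, 32, 33, 12, 19, 16, 9, 4, 7, 24, 17, 36, 43.
The distinct values are {0, 1, 3, 4, 5, 7, 8, 9, 11, 12, 13, 15, 16, 17, 19, 20, 21, 23, 24, 25, 27, 28, 29, 31, 32, 33, 35, 36, 37, 39, 40, 41, 43}; there are 33 of them.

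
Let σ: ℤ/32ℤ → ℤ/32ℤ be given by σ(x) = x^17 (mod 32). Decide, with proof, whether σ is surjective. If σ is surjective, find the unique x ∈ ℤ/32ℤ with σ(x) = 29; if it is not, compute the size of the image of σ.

σ(0) = 0^17 = 0.
σ(2): Repeated squaring mod 32: 2^1 ≡ 2, 2^2 ≡ 2² = 4, 2^4 ≡ 4² = 16, 2^8 ≡ 16² = 256 ≡ 0, 2^16 ≡ 0² = 0. Since 17 = 16 + 1, 2^17 ≡ 0·2: 0·2 = 0. So 2^17 ≡ 0 (mod 32).
So σ(0) = σ(2) = 0 while 0 ≠ 2, hence σ is not injective.
A non-injective map from the 32-element set ℤ/32ℤ to itself takes at most 31 distinct values, so it cannot be surjective. Therefore σ is not surjective.
Since σ is not surjective, we determine |image(σ)|. Computing x^17 mod 32 for each x (by repeated squaring, reducing mod 32 at every step), the values σ(0), σ(1), …, σ(31) are: 0, 1, 0, 3, 0, 5, 0, 7, 0, 9, 0, 11, 0, 13, 0, 15, 0, 17, 0, 19, 0, 21, 0, 23, 0, 25, 0, 27, 0, 29, 0, 31.
The distinct values are {0, 1, 3, 5, 7, 9, 11, 13, 15, 17, 19, 21, 23, 25, 27, 29, 31}; there are 17 of them.

17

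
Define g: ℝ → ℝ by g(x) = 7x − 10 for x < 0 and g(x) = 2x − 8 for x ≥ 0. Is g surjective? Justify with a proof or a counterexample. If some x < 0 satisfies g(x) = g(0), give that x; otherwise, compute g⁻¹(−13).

-3/7

Both pieces are strictly increasing (slopes 7 and 2), so each is injective on its own interval.
The left piece maps (−∞, 0) onto (−∞, −10); the right piece maps [0, ∞) onto [−8, ∞).
The union (−∞, −10) ∪ [−8, ∞) omits the interval between −10 and −8; in particular −10 has no preimage. So g is not surjective.
Because the two images are disjoint, no x < 0 has g(x) = g(0), so we compute g⁻¹(−13): −13 lies in (−∞, −10), so solve 7x − 10 = −13: x = (−13 + 10)/7 = −3/7.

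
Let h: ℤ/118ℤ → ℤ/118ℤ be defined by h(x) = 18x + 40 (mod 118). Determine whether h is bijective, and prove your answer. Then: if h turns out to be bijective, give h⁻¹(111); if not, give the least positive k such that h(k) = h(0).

We have gcd(18, 118) = 2 > 1. Taking s = 0 and t = 59: h(0) = 40 and h(59) = 18·59 + 40 = 1102 ≡ 40 (mod 118).
So h(0) = h(59) while 0 ≠ 59, so h is not injective, hence not bijective.
Since h is not bijective, we find the least positive k with h(k) = h(0): this means 18k ≡ 0 (mod 118), i.e. 118 ∣ 18k. Since gcd(18, 118) = 2, dividing through by 2 this holds exactly when 59 ∣ 9k, and as gcd(9, 59) = 1, exactly when 59 ∣ k.
The smallest positive such k is 59.

59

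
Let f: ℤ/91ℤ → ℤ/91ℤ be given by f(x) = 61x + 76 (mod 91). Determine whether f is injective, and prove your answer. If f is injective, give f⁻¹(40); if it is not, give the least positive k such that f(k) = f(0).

If f(a) = f(b), then 61a ≡ 61b (mod 91). Because gcd(61, 91) = 1, we may cancel 61 to get a ≡ b (mod 91).
Thus f is injective.
We now compute 61⁻¹ mod 91 explicitly. Euclid's algorithm: 91 = 1·61 + 30, 61 = 2·30 + 1; back-substituting gives 1 = 3·61 − 2·91, so 61⁻¹ ≡ 3 (mod 91).
Since f is injective, we find f⁻¹(40): we need 61x ≡ 40 − 76 ≡ 55 (mod 91). Using 61⁻¹ = 3: x ≡ 3·55 = 165 = 1·91 + 74, so x = 74.
Check: f(74) = 61·74 + 76 = 4590 = 50·91 + 40 ≡ 40 (mod 91).

74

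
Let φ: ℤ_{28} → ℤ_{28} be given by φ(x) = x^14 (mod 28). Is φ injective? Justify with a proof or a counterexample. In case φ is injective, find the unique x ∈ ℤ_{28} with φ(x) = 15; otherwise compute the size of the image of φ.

φ(6): Repeated squaring mod 28: 6^1 ≡ 6, 6^2 ≡ 6² = 36 ≡ 8, 6^4 ≡ 8² = 64 ≡ 8, 6^8 ≡ 8² = 64 ≡ 8. Since 14 = 8 + 4 + 2, 6^14 ≡ 8·8·8: 8·8 = 64 ≡ 8, then 8·8 = 64 ≡ 8. So 6^14 ≡ 8 (mod 28).
φ(8): Repeated squaring mod 28: 8^1 ≡ 8, 8^2 ≡ 8² = 64 ≡ 8, 8^4 ≡ 8² = 64 ≡ 8, 8^8 ≡ 8² = 64 ≡ 8. Since 14 = 8 + 4 + 2, 8^14 ≡ 8·8·8: 8·8 = 64 ≡ 8, then 8·8 = 64 ≡ 8. So 8^14 ≡ 8 (mod 28).
So φ(6) = φ(8) = 8 while 6 ≠ 8, therefore φ is not injective.
Since φ is not injective, we determine |image(φ)|. Computing x^14 mod 28 for each x (by repeated squaring, reducing mod 28 at every step), the values φ(0), φ(1), …, φ(27) are: 0, 1, 4, 9, 16, 25, 8, 21, 8, 25, 16, 9, 4, 1, 0, 1, 4, 9, 16, 25, 8, 21, 8, 25, 16, 9, 4, 1.
The distinct values are {0, 1, 4, 8, 9, 16, 21, 25}; there are 8 of them.

8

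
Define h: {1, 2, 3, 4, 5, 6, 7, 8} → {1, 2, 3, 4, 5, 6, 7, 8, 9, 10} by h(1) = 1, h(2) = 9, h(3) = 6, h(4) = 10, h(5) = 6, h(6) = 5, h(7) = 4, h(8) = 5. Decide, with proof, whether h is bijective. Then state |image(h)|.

h(3) = 6 = h(5) with 3 ≠ 5, so h is not injective, hence not bijective.
The image of h is {1, 4, 5, 6, 9, 10}, which has 6 elements.

6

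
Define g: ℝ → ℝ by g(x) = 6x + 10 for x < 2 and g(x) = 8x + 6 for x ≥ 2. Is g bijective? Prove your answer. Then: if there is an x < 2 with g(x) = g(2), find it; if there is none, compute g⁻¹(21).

Both pieces are strictly increasing (slopes 6 and 8), so each is injective on its own interval.
The left piece maps (−∞, 2) onto (−∞, 22); the right piece maps [2, ∞) onto [22, ∞).
Since 22 = 22, the images partition ℝ: g is injective and surjective, hence bijective.
Because the two images are disjoint, no x < 2 has g(x) = g(2), so we compute g⁻¹(21): 21 lies in (−∞, 22), so solve 6x + 10 = 21: x = (21 − 10)/6 = 11/6.

11/6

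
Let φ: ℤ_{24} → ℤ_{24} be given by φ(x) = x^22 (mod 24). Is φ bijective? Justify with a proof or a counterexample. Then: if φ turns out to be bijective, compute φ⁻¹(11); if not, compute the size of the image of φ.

φ(2): Repeated squaring mod 24: 2^1 ≡ 2, 2^2 ≡ 2² = 4, 2^4 ≡ 4² = 16, 2^8 ≡ 16² = 256 ≡ 16, 2^16 ≡ 16² = 256 ≡ 16. Since 22 = 16 + 4 + 2, 2^22 ≡ 16·16·4: 16·16 = 256 ≡ 16, then 16·4 = 64 ≡ 16. So 2^22 ≡ 16 (mod 24).
φ(4): Repeated squaring mod 24: 4^1 ≡ 4, 4^2 ≡ 4² = 16, 4^4 ≡ 16² = 256 ≡ 16, 4^8 ≡ 16² = 256 ≡ 16, 4^16 ≡ 16² = 256 ≡ 16. Since 22 = 16 + 4 + 2, 4^22 ≡ 16·16·16: 16·16 = 256 ≡ 16, then 16·16 = 256 ≡ 16. So 4^22 ≡ 16 (mod 24).
So φ(2) = φ(4) = 16 while 2 ≠ 4, therefore φ is not injective, hence not bijective.
Since φ is not bijective, we determine |image(φ)|. Computing x^22 mod 24 for each x (by repeated squaring, reducing mod 24 at every step), the values φ(0), φ(1), …, φ(23) are: 0, 1, 16, 9, 16, 1, 0, 1, 16, 9, 16, 1, 0, 1, 16, 9, 16, 1, 0, 1, 16, 9, 16, 1.
The distinct values are {0, 1, 9, 16}; there are 4 of them.

4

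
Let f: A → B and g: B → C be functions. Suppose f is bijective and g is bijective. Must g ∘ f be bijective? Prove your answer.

bijective

Injectivity: if g(f(a)) = g(f(b)) then f(a) = f(b) (g injective) so a = b (f injective).
Surjectivity: for c ∈ C pick b with g(b) = c, then a with f(a) = b; then (g ∘ f)(a) = c.
So g ∘ f is bijective.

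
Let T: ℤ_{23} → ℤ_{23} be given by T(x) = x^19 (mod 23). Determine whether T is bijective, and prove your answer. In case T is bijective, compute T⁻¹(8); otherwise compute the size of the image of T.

12

Since 23 is prime, the nonzero elements of ℤ_{23} form a cyclic group of order 22.
As gcd(19, 22) = 1, raising to the 19th power is a bijection on this group: if x_1^19 ≡ x_2^19 then (x_1x_2^{−1})^19 = 1, and the only element of order dividing gcd(19, 22) = 1 is 1, so x_1 = x_2.
With T(0) = 0 this makes T injective on all of ℤ_{23}, hence bijective (finite equal-size domain and codomain). In particular T is bijective.
Since T is bijective, we find the preimage of 8. The inverse of x ↦ x^19 on (ℤ_{23})^× is x ↦ x^7, because 19·7 = 133 = 6·22 + 1 ≡ 1 (mod 22) and x^{22} = 1 for x ≠ 0 (Fermat). So T⁻¹(8) = 8^7 mod 23.
Repeated squaring mod 23: 8^1 ≡ 8, 8^2 ≡ 8² = 64 ≡ 18, 8^4 ≡ 18² = 324 ≡ 2. Since 7 = 4 + 2 + 1, 8^7 ≡ 2·18·8: 2·18 = 36 ≡ 13, then 13·8 = 104 ≡ 12. So 8^7 ≡ 12 (mod 23).
Hence T⁻¹(8) = 12.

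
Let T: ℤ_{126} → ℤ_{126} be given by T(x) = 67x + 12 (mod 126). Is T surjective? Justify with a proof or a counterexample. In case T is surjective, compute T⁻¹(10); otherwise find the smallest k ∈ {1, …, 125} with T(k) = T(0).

94

Since gcd(67, 126) = 1, 67 is invertible modulo 126. Euclid's algorithm: 126 = 1·67 + 59, 67 = 1·59 + 8, 59 = 7·8 + 3, 8 = 2·3 + 2, 3 = 1·2 + 1; back-substituting gives 1 = 79·67 − 42·126, so 67⁻¹ ≡ 79 (mod 126).
For any y ∈ ℤ_{126}, x = 79(y − 12) mod 126 satisfies T(x) = 67·79(y − 12) + 12 ≡ y (since 67·79 ≡ 1 mod 126). So every y has a preimage.
So T is surjective.
Since T is surjective, we compute T⁻¹(10): solve 67x + 12 ≡ 10 (mod 126), i.e. 67x ≡ 124 (mod 126).
Multiplying by 67⁻¹ = 79 gives x ≡ 79·124 = 9796 = 77·126 + 94 ≡ 94 (mod 126).
Check: T(94) = 67·94 + 12 = 6310 = 50·126 + 10 ≡ 10 (mod 126).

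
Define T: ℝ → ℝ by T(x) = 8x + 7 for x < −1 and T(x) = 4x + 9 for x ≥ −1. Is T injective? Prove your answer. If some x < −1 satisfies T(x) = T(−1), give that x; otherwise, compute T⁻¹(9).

0

Both pieces are strictly increasing (slopes 8 and 4), so each is injective on its own interval.
The left piece maps (−∞, −1) onto (−∞, −1); the right piece maps [−1, ∞) onto [5, ∞).
These images are disjoint, so no value is attained by both pieces. Therefore T is injective.
Because the two images are disjoint, no x < −1 has T(x) = T(−1), so we compute T⁻¹(9): 9 lies in [5, ∞), so solve 4x + 9 = 9: x = (9 − 9)/4 = 0.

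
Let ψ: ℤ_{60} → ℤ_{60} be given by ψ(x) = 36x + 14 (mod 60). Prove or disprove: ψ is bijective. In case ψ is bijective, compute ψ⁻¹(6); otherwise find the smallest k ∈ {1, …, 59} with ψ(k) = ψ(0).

We have gcd(36, 60) = 12 > 1. Taking s = 0 and t = 5: ψ(0) = 14 and ψ(5) = 36·5 + 14 = 194 ≡ 14 (mod 60).
So ψ(0) = ψ(5) while 0 ≠ 5, hence ψ is not injective, hence not bijective.
Since ψ is not bijective, we find the least positive k with ψ(k) = ψ(0): this means 36k ≡ 0 (mod 60), i.e. 60 ∣ 36k. Since gcd(36, 60) = 12, dividing through by 12 this holds exactly when 5 ∣ 3k, and as gcd(3, 5) = 1, exactly when 5 ∣ k.
The smallest positive such k is 5.

5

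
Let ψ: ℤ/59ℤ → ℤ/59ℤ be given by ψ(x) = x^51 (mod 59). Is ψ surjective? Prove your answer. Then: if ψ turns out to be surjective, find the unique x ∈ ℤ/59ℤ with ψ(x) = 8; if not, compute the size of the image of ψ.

Since 59 is prime, the nonzero elements of ℤ/59ℤ form a cyclic group of order 58.
As gcd(51, 58) = 1, raising to the 51st power is a bijection on this group: if x_1^51 ≡ x_2^51 then (x_1x_2^{−1})^51 = 1, and the only element of order dividing gcd(51, 58) = 1 is 1, so x_1 = x_2.
With ψ(0) = 0 this makes ψ injective on all of ℤ/59ℤ, hence bijective (finite equal-size domain and codomain). In particular ψ is surjective.
Since ψ is surjective, we find the preimage of 8. The inverse of x ↦ x^51 on (ℤ/59ℤ)^× is x ↦ x^33, because 51·33 = 1683 = 29·58 + 1 ≡ 1 (mod 58) and x^{58} = 1 for x ≠ 0 (Fermat). So ψ⁻¹(8) = 8^33 mod 59.
Repeated squaring mod 59: 8^1 ≡ 8, 8^2 ≡ 8² = 64 ≡ 5, 8^4 ≡ 5² = 25, 8^8 ≡ 25² = 625 ≡ 35, 8^16 ≡ 35² = 1225 ≡ 45, 8^32 ≡ 45² = 2025 ≡ 19. Since 33 = 32 + 1, 8^33 ≡ 19·8: 19·8 = 152 ≡ 34. So 8^33 ≡ 34 (mod 59).
Hence ψ⁻¹(8) = 34.

34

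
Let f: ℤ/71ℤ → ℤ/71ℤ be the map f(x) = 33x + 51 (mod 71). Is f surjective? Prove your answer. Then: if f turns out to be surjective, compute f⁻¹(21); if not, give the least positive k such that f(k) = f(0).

Since gcd(33, 71) = 1, 33 is invertible modulo 71. Euclid's algorithm: 71 = 2·33 + 5, 33 = 6·5 + 3, 5 = 1·3 + 2, 3 = 1·2 + 1; back-substituting gives 1 = 28·33 − 13·71, so 33⁻¹ ≡ 28 (mod 71).
Then y ↦ 28(y − 51) is a two-sided inverse to f, so every y ∈ ℤ/71ℤ has a preimage.
Therefore f is surjective.
Since f is surjective, we compute f⁻¹(21): solve 33x + 51 ≡ 21 (mod 71), i.e. 33x ≡ 41 (mod 71).
Multiplying by 33⁻¹ = 28 gives x ≡ 28·41 = 1148 = 16·71 + 12 ≡ 12 (mod 71).
Check: f(12) = 33·12 + 51 = 447 = 6·71 + 21 ≡ 21 (mod 71).

12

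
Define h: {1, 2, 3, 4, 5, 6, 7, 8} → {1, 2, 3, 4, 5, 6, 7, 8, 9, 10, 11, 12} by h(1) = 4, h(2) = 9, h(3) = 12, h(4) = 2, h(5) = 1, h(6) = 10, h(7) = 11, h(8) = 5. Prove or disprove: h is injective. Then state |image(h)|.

The values h(1), …, h(8) are 4, 9, 12, 2, 1, 10, 11, 5 — all distinct.
So h(a) = h(b) only when a = b, and h is injective.
The image of h is {1, 2, 4, 5, 9, 10, 11, 12}, which has 8 elements.

8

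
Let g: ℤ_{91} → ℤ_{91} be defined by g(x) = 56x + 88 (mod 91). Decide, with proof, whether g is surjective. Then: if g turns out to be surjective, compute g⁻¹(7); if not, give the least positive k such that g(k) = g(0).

By definition, g is surjective if every y in the codomain equals g(x) for some x in the domain.
Since gcd(56, 91) = 7, we have 56x ≡ 0 (mod 7) for all x, so g(x) ≡ 4 (mod 7).
But 0 ≢ 4 (mod 7), so 0 ∈ ℤ_{91} has no preimage. Hence g is not surjective.
Since g is not surjective, we find the least positive k with g(k) = g(0): this means 56k ≡ 0 (mod 91), i.e. 91 ∣ 56k. Since gcd(56, 91) = 7, dividing through by 7 this holds exactly when 13 ∣ 8k, and as gcd(8, 13) = 1, exactly when 13 ∣ k.
The smallest positive such k is 13.

13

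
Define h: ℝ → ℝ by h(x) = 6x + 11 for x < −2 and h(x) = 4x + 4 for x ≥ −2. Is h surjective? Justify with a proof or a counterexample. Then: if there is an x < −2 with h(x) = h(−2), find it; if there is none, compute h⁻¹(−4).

-5/2

Both pieces are strictly increasing (slopes 6 and 4), so each is injective on its own interval.
The left piece maps (−∞, −2) onto (−∞, −1); the right piece maps [−2, ∞) onto [−4, ∞).
The union (−∞, −1) ∪ [−4, ∞) covers ℝ, so h is surjective.
For the follow-up: the images overlap, so an x < −2 with h(x) = h(−2) exists. h(−2) = −4; solving 6x + 11 = −4 for x < −2 gives x = (−4 − 11)/6 = −5/2.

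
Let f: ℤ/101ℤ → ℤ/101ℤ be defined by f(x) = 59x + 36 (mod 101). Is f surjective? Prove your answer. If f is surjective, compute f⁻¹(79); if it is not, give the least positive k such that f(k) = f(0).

11

Since gcd(59, 101) = 1, 59 is invertible modulo 101. Euclid's algorithm: 101 = 1·59 + 42, 59 = 1·42 + 17, 42 = 2·17 + 8, 17 = 2·8 + 1; back-substituting gives 1 = 12·59 − 7·101, so 59⁻¹ ≡ 12 (mod 101).
For any y ∈ ℤ/101ℤ, x = 12(y − 36) mod 101 satisfies f(x) = 59·12(y − 36) + 36 ≡ y (since 59·12 ≡ 1 mod 101). So every y has a preimage.
Therefore f is surjective.
Since f is surjective, we compute f⁻¹(79): solve 59x + 36 ≡ 79 (mod 101), i.e. 59x ≡ 43 (mod 101).
Multiplying by 59⁻¹ = 12 gives x ≡ 12·43 = 516 = 5·101 + 11 ≡ 11 (mod 101).
Check: f(11) = 59·11 + 36 = 685 = 6·101 + 79 ≡ 79 (mod 101).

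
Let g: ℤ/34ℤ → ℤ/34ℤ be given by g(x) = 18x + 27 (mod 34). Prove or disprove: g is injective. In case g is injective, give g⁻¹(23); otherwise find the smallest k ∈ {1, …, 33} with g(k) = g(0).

We have gcd(18, 34) = 2 > 1. Taking u = 0 and v = 17: g(0) = 27 and g(17) = 18·17 + 27 = 333 ≡ 27 (mod 34).
So g(0) = g(17) while 0 ≠ 17, thus g is not injective.
Since g is not injective, we find the least positive k with g(k) = g(0): this means 18k ≡ 0 (mod 34), i.e. 34 ∣ 18k. Since gcd(18, 34) = 2, dividing through by 2 this holds exactly when 17 ∣ 9k, and as gcd(9, 17) = 1, exactly when 17 ∣ k.
The smallest positive such k is 17.

17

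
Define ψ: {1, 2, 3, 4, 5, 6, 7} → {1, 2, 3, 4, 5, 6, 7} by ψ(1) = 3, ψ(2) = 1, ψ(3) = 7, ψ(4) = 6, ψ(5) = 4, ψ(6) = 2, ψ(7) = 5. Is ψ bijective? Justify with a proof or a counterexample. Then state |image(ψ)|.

The values 3, 1, 7, 6, 4, 2, 5 are a permutation of {1, 2, 3, 4, 5, 6, 7}: each element appears exactly once.
So ψ is injective and surjective, hence bijective.
The image of ψ is {1, 2, 3, 4, 5, 6, 7}, which has 7 elements.

7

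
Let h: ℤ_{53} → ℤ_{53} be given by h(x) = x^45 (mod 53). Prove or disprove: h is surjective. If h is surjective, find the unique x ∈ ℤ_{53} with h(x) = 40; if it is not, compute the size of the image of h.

37

Since 53 is prime, the nonzero elements of ℤ_{53} form a cyclic group of order 52.
As gcd(45, 52) = 1, raising to the 45th power is a bijection on this group: if s^45 ≡ t^45 then (st^{−1})^45 = 1, and the only element of order dividing gcd(45, 52) = 1 is 1, so s = t.
With h(0) = 0 this makes h injective on all of ℤ_{53}, hence bijective (finite equal-size domain and codomain). In particular h is surjective.
Since h is surjective, we find the preimage of 40. The inverse of x ↦ x^45 on (ℤ_{53})^× is x ↦ x^37, because 45·37 = 1665 = 32·52 + 1 ≡ 1 (mod 52) and x^{52} = 1 for x ≠ 0 (Fermat). So h⁻¹(40) = 40^37 mod 53.
Repeated squaring mod 53: 40^1 ≡ 40, 40^2 ≡ 40² = 1600 ≡ 10, 40^4 ≡ 10² = 100 ≡ 47, 40^8 ≡ 47² = 2209 ≡ 36, 40^16 ≡ 36² = 1296 ≡ 24, 40^32 ≡ 24² = 576 ≡ 46. Since 37 = 32 + 4 + 1, 40^37 ≡ 46·47·40: 46·47 = 2162 ≡ 42, then 42·40 = 1680 ≡ 37. So 40^37 ≡ 37 (mod 53).
Hence h⁻¹(40) = 37.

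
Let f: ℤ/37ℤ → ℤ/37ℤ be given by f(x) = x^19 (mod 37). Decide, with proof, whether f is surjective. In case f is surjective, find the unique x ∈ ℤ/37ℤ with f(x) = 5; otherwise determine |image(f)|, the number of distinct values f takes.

Since 37 is prime, the nonzero elements of ℤ/37ℤ form a cyclic group of order 36.
As gcd(19, 36) = 1, raising to the 19th power is a bijection on this group: if u^19 ≡ v^19 then (uv^{−1})^19 = 1, and the only element of order dividing gcd(19, 36) = 1 is 1, so u = v.
With f(0) = 0 this makes f injective on all of ℤ/37ℤ, hence bijective (finite equal-size domain and codomain). In particular f is surjective.
Since f is surjective, we find the preimage of 5. The inverse of x ↦ x^19 on (ℤ/37ℤ)^× is x ↦ x^19, because 19·19 = 361 = 10·36 + 1 ≡ 1 (mod 36) and x^{36} = 1 for x ≠ 0 (Fermat). So f⁻¹(5) = 5^19 mod 37.
Repeated squaring mod 37: 5^1 ≡ 5, 5^2 ≡ 5² = 25, 5^4 ≡ 25² = 625 ≡ 33, 5^8 ≡ 33² = 1089 ≡ 16, 5^16 ≡ 16² = 256 ≡ 34. Since 19 = 16 + 2 + 1, 5^19 ≡ 34·25·5: 34·25 = 850 ≡ 36, then 36·5 = 180 ≡ 32. So 5^19 ≡ 32 (mod 37).
Hence f⁻¹(5) = 32.

32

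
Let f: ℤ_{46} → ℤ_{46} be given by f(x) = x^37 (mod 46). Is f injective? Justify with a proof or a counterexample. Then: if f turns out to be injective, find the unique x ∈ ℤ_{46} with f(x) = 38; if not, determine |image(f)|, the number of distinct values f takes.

Computing x^37 mod 46 for each x (by repeated squaring, reducing mod 46 at every step), the values f(0), f(1), …, f(45) are: 0, 1, 16, 35, 26, 19, 8, 37, 2, 29, 28, 33, 36, 41, 40, 21, 32, 15, 4, 43, 34, 7, 22, 23, 24, 39, 12, 3, 42, 31, 14, 25, 6, 5, 10, 13, 18, 17, 44, 9, 38, 27, 20, 11, 30, 45.
Every element of ℤ_{46} appears exactly once in this list, so f is a bijection, and in particular injective.
Since f is injective, we read off the preimage of 38 from the same table: f(40) = 38, so f⁻¹(38) = 40.

40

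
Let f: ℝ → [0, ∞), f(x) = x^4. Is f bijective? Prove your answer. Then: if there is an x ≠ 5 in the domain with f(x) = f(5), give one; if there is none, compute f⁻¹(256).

f(5) = 625 = (−5)^4 = f(−5) (since 4 is even), with 5 ≠ −5. So f is not injective, hence not bijective.
For the follow-up, such an x exists: taking x = −5 ∈ ℝ gives f(−5) = 625 = f(5) with −5 ≠ 5.

-5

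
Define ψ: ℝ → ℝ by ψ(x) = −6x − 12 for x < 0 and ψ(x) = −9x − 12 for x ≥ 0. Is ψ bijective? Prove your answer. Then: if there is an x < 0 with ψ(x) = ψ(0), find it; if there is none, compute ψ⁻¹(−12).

0

Both pieces are strictly decreasing (slopes −6 and −9), so each is injective on its own interval.
The left piece maps (−∞, 0) onto (−12, ∞); the right piece maps [0, ∞) onto (−∞, −12].
Since −12 = −12, the images partition ℝ: ψ is injective and surjective, hence bijective.
Because the two images are disjoint, no x < 0 has ψ(x) = ψ(0), so we compute ψ⁻¹(−12): −12 lies in (−∞, −12], so solve −9x − 12 = −12: x = (−12 + 12)/(−9) = 0.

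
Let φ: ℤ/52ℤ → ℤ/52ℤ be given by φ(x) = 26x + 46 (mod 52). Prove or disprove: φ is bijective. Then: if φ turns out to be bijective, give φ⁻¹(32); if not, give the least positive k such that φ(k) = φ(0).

By definition, φ is injective if φ(a) = φ(b) implies a = b.
We have gcd(26, 52) = 26 > 1. Taking a = 0 and b = 2: φ(0) = 46 and φ(2) = 26·2 + 46 = 98 ≡ 46 (mod 52).
So φ(0) = φ(2) while 0 ≠ 2, therefore φ is not injective, hence not bijective.
Since φ is not bijective, we find the least positive k with φ(k) = φ(0): this means 26k ≡ 0 (mod 52), i.e. 52 ∣ 26k. Since gcd(26, 52) = 26, dividing through by 26 this holds exactly when 2 ∣ k.
The smallest positive such k is 2.

2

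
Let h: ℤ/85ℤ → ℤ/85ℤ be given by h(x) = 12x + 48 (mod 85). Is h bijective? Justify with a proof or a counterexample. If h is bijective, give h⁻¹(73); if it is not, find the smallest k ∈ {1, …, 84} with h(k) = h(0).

80

Recall that h is injective if h(x_1) = h(x_2) implies x_1 = x_2.
Suppose h(x_1) = h(x_2) in ℤ/85ℤ. Then 12x_1 + 48 ≡ 12x_2 + 48 (mod 85), so 12(x_1 − x_2) ≡ 0 (mod 85).
Since gcd(12, 85) = 1, 12 is invertible modulo 85, therefore x_1 − x_2 ≡ 0 (mod 85), i.e. x_1 = x_2.
We now compute 12⁻¹ mod 85 explicitly. Euclid's algorithm: 85 = 7·12 + 1; back-substituting gives 1 = 78·12 − 11·85, so 12⁻¹ ≡ 78 (mod 85).
For any y ∈ ℤ/85ℤ, x = 78(y − 48) mod 85 satisfies h(x) = 12·78(y − 48) + 48 ≡ y (since 12·78 ≡ 1 mod 85). So every y has a preimage.
Thus h is bijective.
Since h is bijective, we compute h⁻¹(73): solve 12x + 48 ≡ 73 (mod 85), i.e. 12x ≡ 25 (mod 85).
Multiplying by 12⁻¹ = 78 gives x ≡ 78·25 = 1950 = 22·85 + 80 ≡ 80 (mod 85).
Check: h(80) = 12·80 + 48 = 1008 = 11·85 + 73 ≡ 73 (mod 85).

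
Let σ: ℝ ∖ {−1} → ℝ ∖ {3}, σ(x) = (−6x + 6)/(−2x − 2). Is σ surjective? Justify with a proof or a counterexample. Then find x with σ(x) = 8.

For any y ≠ 3, solving y(−2x − 2) = −6x + 6 for x gives a well-defined x ≠ −1. So σ is surjective.
Solving σ(x) = 8: cross-multiplying gives −6x + 6 = 8(−2x − 2), which rearranges to 10x = −22, so x = −11/5.

-11/5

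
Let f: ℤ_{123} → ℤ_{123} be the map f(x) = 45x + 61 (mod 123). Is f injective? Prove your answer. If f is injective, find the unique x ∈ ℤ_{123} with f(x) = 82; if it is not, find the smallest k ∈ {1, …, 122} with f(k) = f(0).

41

Recall: injectivity means: for all u, v in the domain, f(u) = f(v) implies u = v.
We have gcd(45, 123) = 3 > 1. Taking u = 0 and v = 41: f(0) = 61 and f(41) = 45·41 + 61 = 1906 ≡ 61 (mod 123).
So f(0) = f(41) while 0 ≠ 41, thus f is not injective.
Since f is not injective, we find the least positive k with f(k) = f(0): this means 45k ≡ 0 (mod 123), i.e. 123 ∣ 45k. Since gcd(45, 123) = 3, dividing through by 3 this holds exactly when 41 ∣ 15k, and as gcd(15, 41) = 1, exactly when 41 ∣ k.
The smallest positive such k is 41.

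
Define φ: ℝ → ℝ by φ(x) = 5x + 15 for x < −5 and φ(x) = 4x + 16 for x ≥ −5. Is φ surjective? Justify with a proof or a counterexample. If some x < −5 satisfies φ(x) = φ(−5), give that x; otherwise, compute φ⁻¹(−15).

Both pieces are strictly increasing (slopes 5 and 4), so each is injective on its own interval.
The left piece maps (−∞, −5) onto (−∞, −10); the right piece maps [−5, ∞) onto [−4, ∞).
The union (−∞, −10) ∪ [−4, ∞) omits the interval between −10 and −4; in particular −10 has no preimage. So φ is not surjective.
Because the two images are disjoint, no x < −5 has φ(x) = φ(−5), so we compute φ⁻¹(−15): −15 lies in (−∞, −10), so solve 5x + 15 = −15: x = (−15 − 15)/5 = −6.

-6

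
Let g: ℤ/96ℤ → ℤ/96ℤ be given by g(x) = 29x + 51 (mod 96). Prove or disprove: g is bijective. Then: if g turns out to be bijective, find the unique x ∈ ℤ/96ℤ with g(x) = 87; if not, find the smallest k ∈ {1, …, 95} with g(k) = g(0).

Recall that g is injective when g(x_1) = g(x_2) forces x_1 = x_2.
Suppose g(x_1) = g(x_2) in ℤ/96ℤ. Then 29x_1 + 51 ≡ 29x_2 + 51 (mod 96), so 29(x_1 − x_2) ≡ 0 (mod 96).
Since gcd(29, 96) = 1, 29 is invertible modulo 96, therefore x_1 − x_2 ≡ 0 (mod 96), i.e. x_1 = x_2.
We now compute 29⁻¹ mod 96 explicitly. Euclid's algorithm: 96 = 3·29 + 9, 29 = 3·9 + 2, 9 = 4·2 + 1; back-substituting gives 1 = 53·29 − 16·96, so 29⁻¹ ≡ 53 (mod 96).
For any y ∈ ℤ/96ℤ, x = 53(y − 51) mod 96 satisfies g(x) = 29·53(y − 51) + 51 ≡ y (since 29·53 ≡ 1 mod 96). So every y has a preimage.
So g is bijective.
Since g is bijective, we find g⁻¹(87): we need 29x ≡ 87 − 51 ≡ 36 (mod 96). Using 29⁻¹ = 53: x ≡ 53·36 = 1908 = 19·96 + 84, so x = 84.
Check: g(84) = 29·84 + 51 = 2487 = 25·96 + 87 ≡ 87 (mod 96).

84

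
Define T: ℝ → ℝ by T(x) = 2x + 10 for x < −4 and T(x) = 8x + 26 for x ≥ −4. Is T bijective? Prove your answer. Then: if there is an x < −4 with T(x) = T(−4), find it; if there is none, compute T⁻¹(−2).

-8

Both pieces are strictly increasing (slopes 2 and 8), so each is injective on its own interval.
The left piece maps (−∞, −4) onto (−∞, 2); the right piece maps [−4, ∞) onto [−6, ∞).
These images overlap. In particular T(−4) = −6 (right piece), and solving 2x + 10 = −6 on the left piece gives x = −8 < −4.
So T(−8) = T(−4) with −8 ≠ −4, and T is not injective, hence not bijective. This x = −8 is the requested value below −4.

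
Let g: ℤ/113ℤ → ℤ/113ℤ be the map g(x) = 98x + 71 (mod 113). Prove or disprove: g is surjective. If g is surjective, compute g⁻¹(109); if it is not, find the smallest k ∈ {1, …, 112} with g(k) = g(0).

5

Recall: g is surjective if every y in the codomain equals g(x) for some x in the domain.
Since gcd(98, 113) = 1, 98 is invertible modulo 113. Euclid's algorithm: 113 = 1·98 + 15, 98 = 6·15 + 8, 15 = 1·8 + 7, 8 = 1·7 + 1; back-substituting gives 1 = 15·98 − 13·113, so 98⁻¹ ≡ 15 (mod 113).
For any y ∈ ℤ/113ℤ, x = 15(y − 71) mod 113 satisfies g(x) = 98·15(y − 71) + 71 ≡ y (since 98·15 ≡ 1 mod 113). So every y has a preimage.
So g is surjective.
Since g is surjective, we compute g⁻¹(109): solve 98x + 71 ≡ 109 (mod 113), i.e. 98x ≡ 38 (mod 113).
Multiplying by 98⁻¹ = 15 gives x ≡ 15·38 = 570 = 5·113 + 5 ≡ 5 (mod 113).
Check: g(5) = 98·5 + 71 = 561 = 4·113 + 109 ≡ 109 (mod 113).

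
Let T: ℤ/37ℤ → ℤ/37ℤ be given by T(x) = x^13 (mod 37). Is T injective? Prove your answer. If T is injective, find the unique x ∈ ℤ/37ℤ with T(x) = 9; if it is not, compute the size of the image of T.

Since 37 is prime, the nonzero elements of ℤ/37ℤ form a cyclic group of order 36.
As gcd(13, 36) = 1, raising to the 13th power is a bijection on this group: if x_1^13 ≡ x_2^13 then (x_1x_2^{−1})^13 = 1, and the only element of order dividing gcd(13, 36) = 1 is 1, so x_1 = x_2.
With T(0) = 0 this makes T injective on all of ℤ/37ℤ, hence bijective (finite equal-size domain and codomain). In particular T is injective.
Since T is injective, we find the preimage of 9. The inverse of x ↦ x^13 on (ℤ/37ℤ)^× is x ↦ x^25, because 13·25 = 325 = 9·36 + 1 ≡ 1 (mod 36) and x^{36} = 1 for x ≠ 0 (Fermat). So T⁻¹(9) = 9^25 mod 37.
Repeated squaring mod 37: 9^1 ≡ 9, 9^2 ≡ 9² = 81 ≡ 7, 9^4 ≡ 7² = 49 ≡ 12, 9^8 ≡ 12² = 144 ≡ 33, 9^16 ≡ 33² = 1089 ≡ 16. Since 25 = 16 + 8 + 1, 9^25 ≡ 16·33·9: 16·33 = 528 ≡ 10, then 10·9 = 90 ≡ 16. So 9^25 ≡ 16 (mod 37).
Hence T⁻¹(9) = 16.

16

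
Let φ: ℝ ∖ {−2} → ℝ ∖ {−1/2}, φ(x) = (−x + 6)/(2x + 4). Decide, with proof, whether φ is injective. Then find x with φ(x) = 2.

Suppose φ(s) = φ(t). Cross-multiplying: (−s + 6)(2t + 4) = (−t + 6)(2s + 4).
Expanding both sides and cancelling the symmetric terms leaves −16·(s − t) = 0. Since −16 ≠ 0, s = t. Thus φ is injective.
Solving φ(x) = 2: cross-multiplying gives −x + 6 = 2(2x + 4), which rearranges to −5x = 2, so x = −2/5.

-2/5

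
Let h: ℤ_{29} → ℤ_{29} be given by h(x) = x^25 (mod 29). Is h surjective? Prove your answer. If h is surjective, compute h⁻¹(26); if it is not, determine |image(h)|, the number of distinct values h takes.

8

Since 29 is prime, the nonzero elements of ℤ_{29} form a cyclic group of order 28.
As gcd(25, 28) = 1, raising to the 25th power is a bijection on this group: if x_1^25 ≡ x_2^25 then (x_1x_2^{−1})^25 = 1, and the only element of order dividing gcd(25, 28) = 1 is 1, so x_1 = x_2.
With h(0) = 0 this makes h injective on all of ℤ_{29}, hence bijective (finite equal-size domain and codomain). In particular h is surjective.
Since h is surjective, we find the preimage of 26. The inverse of x ↦ x^25 on (ℤ_{29})^× is x ↦ x^9, because 25·9 = 225 = 8·28 + 1 ≡ 1 (mod 28) and x^{28} = 1 for x ≠ 0 (Fermat). So h⁻¹(26) = 26^9 mod 29.
Repeated squaring mod 29: 26^1 ≡ 26, 26^2 ≡ 26² = 676 ≡ 9, 26^4 ≡ 9² = 81 ≡ 23, 26^8 ≡ 23² = 529 ≡ 7. Since 9 = 8 + 1, 26^9 ≡ 7·26: 7·26 = 182 ≡ 8. So 26^9 ≡ 8 (mod 29).
Hence h⁻¹(26) = 8.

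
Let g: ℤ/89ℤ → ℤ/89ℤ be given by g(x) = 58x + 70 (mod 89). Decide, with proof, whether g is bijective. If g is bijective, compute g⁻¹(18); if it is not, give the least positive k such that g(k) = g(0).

39

If g(x_1) = g(x_2), then 58x_1 ≡ 58x_2 (mod 89). Because gcd(58, 89) = 1, we may cancel 58 to get x_1 ≡ x_2 (mod 89).
We now compute 58⁻¹ mod 89 explicitly. Euclid's algorithm: 89 = 1·58 + 31, 58 = 1·31 + 27, 31 = 1·27 + 4, 27 = 6·4 + 3, 4 = 1·3 + 1; back-substituting gives 1 = 66·58 − 43·89, so 58⁻¹ ≡ 66 (mod 89).
For any y ∈ ℤ/89ℤ, x = 66(y − 70) mod 89 satisfies g(x) = 58·66(y − 70) + 70 ≡ y (since 58·66 ≡ 1 mod 89). So every y has a preimage.
Hence g is bijective.
Since g is bijective, we compute g⁻¹(18): solve 58x + 70 ≡ 18 (mod 89), i.e. 58x ≡ 37 (mod 89).
Multiplying by 58⁻¹ = 66 gives x ≡ 66·37 = 2442 = 27·89 + 39 ≡ 39 (mod 89).
Check: g(39) = 58·39 + 70 = 2332 = 26·89 + 18 ≡ 18 (mod 89).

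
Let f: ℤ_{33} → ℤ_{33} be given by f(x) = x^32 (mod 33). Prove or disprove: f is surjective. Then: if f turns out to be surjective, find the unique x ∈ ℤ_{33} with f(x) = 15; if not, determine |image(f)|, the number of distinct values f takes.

f(4): Repeated squaring mod 33: 4^1 ≡ 4, 4^2 ≡ 4² = 16, 4^4 ≡ 16² = 256 ≡ 25, 4^8 ≡ 25² = 625 ≡ 31, 4^16 ≡ 31² = 961 ≡ 4, 4^32 ≡ 4² = 16. So 4^32 ≡ 16 (mod 33).
f(7): Repeated squaring mod 33: 7^1 ≡ 7, 7^2 ≡ 7² = 49 ≡ 16, 7^4 ≡ 16² = 256 ≡ 25, 7^8 ≡ 25² = 625 ≡ 31, 7^16 ≡ 31² = 961 ≡ 4, 7^32 ≡ 4² = 16. So 7^32 ≡ 16 (mod 33).
So f(4) = f(7) = 16 while 4 ≠ 7, so f is not injective.
A non-injective map from the 33-element set ℤ_{33} to itself takes at most 32 distinct values, so it cannot be surjective. Thus f is not surjective.
Since f is not surjective, we determine |image(f)|. Computing x^32 mod 33 for each x (by repeated squaring, reducing mod 33 at every step), the values f(0), f(1), …, f(32) are: 0, 1, 4, 9, 16, 25, 3, 16, 31, 15, 1, 22, 12, 4, 31, 27, 25, 25, 27, 31, 4, 12, 22, 1, 15, 31, 16, 3, 25, 16, 9, 4, 1.
The distinct values are {0, 1, 3, 4, 9, 12, 15, 16, 22, 25, 27, 31}; there are 12 of them.

12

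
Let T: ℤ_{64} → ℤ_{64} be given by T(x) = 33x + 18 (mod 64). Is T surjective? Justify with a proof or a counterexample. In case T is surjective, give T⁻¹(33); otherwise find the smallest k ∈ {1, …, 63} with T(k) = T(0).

47

Since gcd(33, 64) = 1, 33 is invertible modulo 64. Euclid's algorithm: 64 = 1·33 + 31, 33 = 1·31 + 2, 31 = 15·2 + 1; back-substituting gives 1 = 33·33 − 17·64, so 33⁻¹ ≡ 33 (mod 64).
Then y ↦ 33(y − 18) is a two-sided inverse to T, so every y ∈ ℤ_{64} has a preimage.
So T is surjective.
Since T is surjective, we find T⁻¹(33): we need 33x ≡ 33 − 18 ≡ 15 (mod 64). Using 33⁻¹ = 33: x ≡ 33·15 = 495 = 7·64 + 47, so x = 47.
Check: T(47) = 33·47 + 18 = 1569 = 24·64 + 33 ≡ 33 (mod 64).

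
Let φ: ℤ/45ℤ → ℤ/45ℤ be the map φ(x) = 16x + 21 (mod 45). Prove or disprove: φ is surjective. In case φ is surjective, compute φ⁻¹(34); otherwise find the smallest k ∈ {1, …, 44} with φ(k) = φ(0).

Since gcd(16, 45) = 1, 16 is invertible modulo 45. Euclid's algorithm: 45 = 2·16 + 13, 16 = 1·13 + 3, 13 = 4·3 + 1; back-substituting gives 1 = 31·16 − 11·45, so 16⁻¹ ≡ 31 (mod 45).
Then y ↦ 31(y − 21) is a two-sided inverse to φ, so every y ∈ ℤ/45ℤ has a preimage.
Thus φ is surjective.
Since φ is surjective, we compute φ⁻¹(34): solve 16x + 21 ≡ 34 (mod 45), i.e. 16x ≡ 13 (mod 45).
Multiplying by 16⁻¹ = 31 gives x ≡ 31·13 = 403 = 8·45 + 43 ≡ 43 (mod 45).
Check: φ(43) = 16·43 + 21 = 709 = 15·45 + 34 ≡ 34 (mod 45).

43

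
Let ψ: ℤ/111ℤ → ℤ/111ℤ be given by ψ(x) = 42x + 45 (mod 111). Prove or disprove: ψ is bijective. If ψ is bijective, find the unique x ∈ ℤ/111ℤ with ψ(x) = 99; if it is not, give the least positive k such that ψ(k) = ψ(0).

37

We have gcd(42, 111) = 3 > 1. Taking a = 0 and b = 37: ψ(0) = 45 and ψ(37) = 42·37 + 45 = 1599 ≡ 45 (mod 111).
So ψ(0) = ψ(37) while 0 ≠ 37, therefore ψ is not injective, hence not bijective.
Since ψ is not bijective, we find the least positive k with ψ(k) = ψ(0): this means 42k ≡ 0 (mod 111), i.e. 111 ∣ 42k. Since gcd(42, 111) = 3, dividing through by 3 this holds exactly when 37 ∣ 14k, and as gcd(14, 37) = 1, exactly when 37 ∣ k.
The smallest positive such k is 37.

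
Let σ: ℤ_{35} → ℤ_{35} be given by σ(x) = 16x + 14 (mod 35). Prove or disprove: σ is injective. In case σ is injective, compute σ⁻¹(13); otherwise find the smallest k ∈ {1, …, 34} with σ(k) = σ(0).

If σ(u) = σ(v), then 16u ≡ 16v (mod 35). Because gcd(16, 35) = 1, we may cancel 16 to get u ≡ v (mod 35).
Therefore σ is injective.
We now compute 16⁻¹ mod 35 explicitly. Euclid's algorithm: 35 = 2·16 + 3, 16 = 5·3 + 1; back-substituting gives 1 = 11·16 − 5·35, so 16⁻¹ ≡ 11 (mod 35).
Since σ is injective, we find σ⁻¹(13): we need 16x ≡ 13 − 14 ≡ 34 (mod 35). Using 16⁻¹ = 11: x ≡ 11·34 = 374 = 10·35 + 24, so x = 24.
Check: σ(24) = 16·24 + 14 = 398 = 11·35 + 13 ≡ 13 (mod 35).

24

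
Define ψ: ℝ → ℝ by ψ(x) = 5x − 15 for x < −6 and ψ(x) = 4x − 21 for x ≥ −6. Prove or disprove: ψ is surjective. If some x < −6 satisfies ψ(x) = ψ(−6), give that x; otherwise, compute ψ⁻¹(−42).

Both pieces are strictly increasing (slopes 5 and 4), so each is injective on its own interval.
The left piece maps (−∞, −6) onto (−∞, −45); the right piece maps [−6, ∞) onto [−45, ∞).
These images together cover ℝ, so ψ is surjective.
Because the two images are disjoint, no x < −6 has ψ(x) = ψ(−6), so we compute ψ⁻¹(−42): −42 lies in [−45, ∞), so solve 4x − 21 = −42: x = (−42 + 21)/4 = −21/4.

-21/4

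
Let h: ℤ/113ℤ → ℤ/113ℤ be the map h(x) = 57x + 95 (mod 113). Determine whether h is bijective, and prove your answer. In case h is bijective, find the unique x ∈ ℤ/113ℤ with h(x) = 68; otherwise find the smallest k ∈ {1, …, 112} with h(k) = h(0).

Suppose h(u) = h(v) in ℤ/113ℤ. Then 57u + 95 ≡ 57v + 95 (mod 113), hence 57(u − v) ≡ 0 (mod 113).
Since gcd(57, 113) = 1, 57 is invertible modulo 113, hence u − v ≡ 0 (mod 113), i.e. u = v.
We now compute 57⁻¹ mod 113 explicitly. Euclid's algorithm: 113 = 1·57 + 56, 57 = 1·56 + 1; back-substituting gives 1 = 2·57 − 1·113, so 57⁻¹ ≡ 2 (mod 113).
Then y ↦ 2(y − 95) is a two-sided inverse to h, so every y ∈ ℤ/113ℤ has a preimage.
Hence h is bijective.
Since h is bijective, we find h⁻¹(68): we need 57x ≡ 68 − 95 ≡ 86 (mod 113). Using 57⁻¹ = 2: x ≡ 2·86 = 172 = 1·113 + 59, so x = 59.
Check: h(59) = 57·59 + 95 = 3458 = 30·113 + 68 ≡ 68 (mod 113).

59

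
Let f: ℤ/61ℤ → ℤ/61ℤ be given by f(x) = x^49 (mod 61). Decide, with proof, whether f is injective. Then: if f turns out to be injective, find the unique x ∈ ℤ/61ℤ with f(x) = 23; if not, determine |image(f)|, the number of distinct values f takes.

53

Since 61 is prime, the nonzero elements of ℤ/61ℤ form a cyclic group of order 60.
As gcd(49, 60) = 1, raising to the 49th power is a bijection on this group: if a^49 ≡ b^49 then (ab^{−1})^49 = 1, and the only element of order dividing gcd(49, 60) = 1 is 1, so a = b.
With f(0) = 0 this makes f injective on all of ℤ/61ℤ, hence bijective (finite equal-size domain and codomain). In particular f is injective.
Since f is injective, we find the preimage of 23. The inverse of x ↦ x^49 on (ℤ/61ℤ)^× is x ↦ x^49, because 49·49 = 2401 = 40·60 + 1 ≡ 1 (mod 60) and x^{60} = 1 for x ≠ 0 (Fermat). So f⁻¹(23) = 23^49 mod 61.
Repeated squaring mod 61: 23^1 ≡ 23, 23^2 ≡ 23² = 529 ≡ 41, 23^4 ≡ 41² = 1681 ≡ 34, 23^8 ≡ 34² = 1156 ≡ 58, 23^16 ≡ 58² = 3364 ≡ 9, 23^32 ≡ 9² = 81 ≡ 20. Since 49 = 32 + 16 + 1, 23^49 ≡ 20·9·23: 20·9 = 180 ≡ 58, then 58·23 = 1334 ≡ 53. So 23^49 ≡ 53 (mod 61).
Hence f⁻¹(23) = 53.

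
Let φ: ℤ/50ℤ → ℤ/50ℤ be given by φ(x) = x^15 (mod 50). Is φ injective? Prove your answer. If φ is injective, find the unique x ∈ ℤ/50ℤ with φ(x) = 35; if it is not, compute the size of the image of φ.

10

φ(0) = 0^15 = 0.
φ(10): Repeated squaring mod 50: 10^1 ≡ 10, 10^2 ≡ 10² = 100 ≡ 0, 10^4 ≡ 0² = 0, 10^8 ≡ 0² = 0. Since 15 = 8 + 4 + 2 + 1, 10^15 ≡ 0·0·0·10: 0·0 = 0, then 0·0 = 0, then 0·10 = 0. So 10^15 ≡ 0 (mod 50).
So φ(0) = φ(10) = 0 while 0 ≠ 10, hence φ is not injective.
Since φ is not injective, we determine |image(φ)|. Computing x^15 mod 50 for each x (by repeated squaring, reducing mod 50 at every step), the values φ(0), φ(1), …, φ(49) are: 0, 1, 18, 7, 24, 25, 26, 43, 32, 49, 0, 1, 18, 7, 24, 25, 26, 43, 32, 49, 0, 1, 18, 7, 24, 25, 26, 43, 32, 49, 0, 1, 18, 7, 24, 25, 26, 43, 32, 49, 0, 1, 18, 7, 24, 25, 26, 43, 32, 49.
The distinct values are {0, 1, 7, 18, 24, 25, 26, 32, 43, 49}; there are 10 of them.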